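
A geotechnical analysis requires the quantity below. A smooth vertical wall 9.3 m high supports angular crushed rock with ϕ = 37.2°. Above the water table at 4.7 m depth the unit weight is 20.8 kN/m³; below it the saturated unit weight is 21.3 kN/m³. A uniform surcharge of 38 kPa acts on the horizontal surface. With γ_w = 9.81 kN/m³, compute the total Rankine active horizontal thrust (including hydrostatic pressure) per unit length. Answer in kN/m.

388 kN/m

K_a = tan²(45° − φ/2) = 0.2464.
γ' = 21.3 − 9.81 = 11.49 kN/m³. h₂ = H − d_w = 4.6 m.
σ'_h: at surface K_a·q = 9.364; at WT K_a(q+γd_w) = 33.45; at base K_a(q+γd_w+γ'h₂) = 46.48 kPa.
P₁ = ½(9.364+33.45)×4.7 = 100.6; P₂ = ½(33.45+46.48)×4.6 = 183.8; P_w = ½γ_w h₂² = 103.8.
Total = 100.6+183.8+103.8 = 388.3 kN/m.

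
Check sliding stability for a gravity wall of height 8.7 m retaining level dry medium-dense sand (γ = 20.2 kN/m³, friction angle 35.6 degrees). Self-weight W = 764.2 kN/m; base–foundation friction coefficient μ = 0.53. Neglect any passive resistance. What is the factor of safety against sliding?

K_a = tan²(45° − 35.6°/2) = 0.2641.
P_a = ½K_aγH² = 0.5×0.2641×20.2×8.7² = 201.9 kN/m, acting at H/3 = 2.900 m above the base.
FS_sliding = μW / P_a = 0.53×764.2 / 201.9 = 2.006.

2.01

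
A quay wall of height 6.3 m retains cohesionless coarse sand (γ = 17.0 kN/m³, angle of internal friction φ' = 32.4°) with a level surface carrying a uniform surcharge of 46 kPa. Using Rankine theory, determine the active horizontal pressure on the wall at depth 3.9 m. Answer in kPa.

33.9 kPa

K_a = (1 − sin φ)/(1 + sin φ) = 0.3022.
σ_v = γz + q = 17.0 × 3.9 + 46 = 112.3 kPa.
σ_h = K_a σ_v = 0.3022 × 112.3 = 33.94 kPa.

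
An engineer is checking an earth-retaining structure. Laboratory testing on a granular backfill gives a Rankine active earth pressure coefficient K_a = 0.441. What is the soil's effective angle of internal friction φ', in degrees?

K_a = tan²(45° − φ/2) ⇒ 45° − φ/2 = arctan(√0.441) = 33.59°.
φ = 2(45° − 33.59°) = 22.83°.

22.8°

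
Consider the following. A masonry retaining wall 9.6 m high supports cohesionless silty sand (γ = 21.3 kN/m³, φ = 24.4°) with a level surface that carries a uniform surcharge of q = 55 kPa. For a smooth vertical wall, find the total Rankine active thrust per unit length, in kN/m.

627 kN/m

K_a = tan²(45° − φ/2) = 0.4153.
Soil triangle: ½ K_a γ H² = 0.5×0.4153×21.3×9.6² = 407.6 kN/m.
Surcharge rectangle: K_a q H = 0.4153×55×9.6 = 219.3 kN/m.
Total = 407.6 + 219.3 = 626.9 kN/m.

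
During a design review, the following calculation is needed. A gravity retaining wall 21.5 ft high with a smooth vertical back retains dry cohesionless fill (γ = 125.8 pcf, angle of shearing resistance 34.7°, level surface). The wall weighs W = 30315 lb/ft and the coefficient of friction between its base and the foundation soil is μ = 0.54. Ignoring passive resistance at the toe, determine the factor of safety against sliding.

K_a = tan²(45° − 34.7°/2) = 0.2745.
P_a = ½K_aγH² = 0.5×0.2745×125.8×21.5² = 7980 lb/ft, acting at H/3 = 7.167 ft above the base.
FS_sliding = μW / P_a = 0.54×30315 / 7980 = 2.051.

2.05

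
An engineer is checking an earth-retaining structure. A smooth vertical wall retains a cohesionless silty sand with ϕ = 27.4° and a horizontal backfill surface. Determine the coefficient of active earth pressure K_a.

0.370

K_a = (1 − sin φ)/(1 + sin φ) = (1 − sin 27.4°)/(1 + sin 27.4°) = 0.3697.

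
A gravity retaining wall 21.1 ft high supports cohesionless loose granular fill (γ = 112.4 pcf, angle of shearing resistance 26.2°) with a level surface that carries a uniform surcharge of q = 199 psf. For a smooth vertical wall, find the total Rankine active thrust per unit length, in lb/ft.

K_a = tan²(45° − φ/2) = 0.3874.
Soil triangle: ½ K_a γ H² = 0.5×0.3874×112.4×21.1² = 9694 lb/ft.
Surcharge rectangle: K_a q H = 0.3874×199×21.1 = 1627 lb/ft.
Total = 9694 + 1627 = 11320 lb/ft.

11300 lb/ft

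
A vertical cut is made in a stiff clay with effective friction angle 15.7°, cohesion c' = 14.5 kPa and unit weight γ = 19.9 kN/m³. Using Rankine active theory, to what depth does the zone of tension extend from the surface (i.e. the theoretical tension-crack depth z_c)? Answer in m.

K_a = tan²(45° − 15.7°/2) = 0.5741; √K_a = 0.7577.
The active pressure is zero where K_a γ z = 2c√K_a, so z_c = 2c/(γ√K_a) = 2×14.5/(19.9×0.7577) = 1.923 m.

1.92 m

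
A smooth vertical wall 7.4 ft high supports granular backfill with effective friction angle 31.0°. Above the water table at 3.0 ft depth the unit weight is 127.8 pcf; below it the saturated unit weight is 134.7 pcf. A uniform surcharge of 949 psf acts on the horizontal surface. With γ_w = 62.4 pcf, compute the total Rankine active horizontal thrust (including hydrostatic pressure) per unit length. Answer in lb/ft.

K_a = tan²(45° − φ/2) = 0.3201.
γ' = 134.7 − 62.4 = 72.30 pcf. h₂ = H − d_w = 4.4 ft.
σ'_h: at surface K_a·q = 303.8; at WT K_a(q+γd_w) = 426.5; at base K_a(q+γd_w+γ'h₂) = 528.3 psf.
P₁ = ½(303.8+426.5)×3.0 = 1095; P₂ = ½(426.5+528.3)×4.4 = 2101; P_w = ½γ_w h₂² = 604.0.
Total = 1095+2101+604.0 = 3800 lb/ft.

3800 lb/ft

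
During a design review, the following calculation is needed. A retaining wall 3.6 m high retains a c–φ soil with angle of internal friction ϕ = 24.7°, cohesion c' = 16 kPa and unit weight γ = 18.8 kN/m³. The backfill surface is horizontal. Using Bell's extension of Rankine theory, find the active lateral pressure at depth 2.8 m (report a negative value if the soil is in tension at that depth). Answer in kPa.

K_a = (1 − sin φ)/(1 + sin φ) = 0.4106.
σ_a = K_a γ z − 2c√K_a = 0.4106×18.8×2.8 − 2×16×0.6408 = 1.108 kPa.

1.11 kPa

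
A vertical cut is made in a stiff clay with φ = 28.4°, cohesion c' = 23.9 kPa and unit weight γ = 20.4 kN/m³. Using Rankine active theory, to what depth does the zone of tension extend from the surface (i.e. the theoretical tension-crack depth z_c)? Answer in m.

K_a = tan²(45° − 28.4°/2) = 0.3554; √K_a = 0.5961.
The active pressure is zero where K_a γ z = 2c√K_a, so z_c = 2c/(γ√K_a) = 2×23.9/(20.4×0.5961) = 3.931 m.

3.93 m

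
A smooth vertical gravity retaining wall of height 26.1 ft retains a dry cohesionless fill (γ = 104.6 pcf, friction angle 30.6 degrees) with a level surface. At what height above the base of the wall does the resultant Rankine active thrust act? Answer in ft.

K_a = 0.3253.
The pressure distribution is triangular, so the resultant acts at H/3 above the base = 26.1/3 = 8.700 ft.

8.70 ft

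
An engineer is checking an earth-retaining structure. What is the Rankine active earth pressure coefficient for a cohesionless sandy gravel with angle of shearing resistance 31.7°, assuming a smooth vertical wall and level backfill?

K_a = (1 − sin φ)/(1 + sin φ) = (1 − sin 31.7°)/(1 + sin 31.7°) = 0.3111.

0.311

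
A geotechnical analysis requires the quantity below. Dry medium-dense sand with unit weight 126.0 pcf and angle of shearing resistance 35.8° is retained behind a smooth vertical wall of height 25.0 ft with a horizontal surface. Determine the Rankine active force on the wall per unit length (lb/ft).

K_a = tan²(45° − φ/2) = 0.2619.
P_a = ½ K_a γ H² = 0.5 × 0.2619 × 126.0 × 25.0² = 10310 lb/ft.

10300 lb/ft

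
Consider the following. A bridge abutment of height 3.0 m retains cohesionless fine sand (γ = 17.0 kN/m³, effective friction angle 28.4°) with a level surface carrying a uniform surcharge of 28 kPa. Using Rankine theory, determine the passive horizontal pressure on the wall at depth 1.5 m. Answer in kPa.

K_p = (1 + sin φ)/(1 − sin φ) = 2.814.
σ_v = γz + q = 17.0 × 1.5 + 28 = 53.50 kPa.
σ_h = K_p σ_v = 2.814 × 53.50 = 150.6 kPa.

151 kPa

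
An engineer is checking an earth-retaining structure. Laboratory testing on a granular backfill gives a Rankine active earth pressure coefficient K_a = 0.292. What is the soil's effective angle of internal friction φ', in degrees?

33.2°

K_a = tan²(45° − φ/2) ⇒ 45° − φ/2 = arctan(√0.292) = 28.39°.
φ = 2(45° − 28.39°) = 33.23°.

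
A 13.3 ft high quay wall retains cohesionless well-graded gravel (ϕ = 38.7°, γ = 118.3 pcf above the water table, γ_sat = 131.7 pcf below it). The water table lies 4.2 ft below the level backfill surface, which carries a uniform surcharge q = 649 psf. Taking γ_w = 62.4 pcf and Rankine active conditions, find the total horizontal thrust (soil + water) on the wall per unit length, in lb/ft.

6520 lb/ft

K_a = tan²(45° − φ/2) = 0.2306.
γ' = 131.7 − 62.4 = 69.30 pcf. h₂ = H − d_w = 9.1 ft.
σ'_h: at surface K_a·q = 149.6; at WT K_a(q+γd_w) = 264.2; at base K_a(q+γd_w+γ'h₂) = 409.6 psf.
P₁ = ½(149.6+264.2)×4.2 = 869.1; P₂ = ½(264.2+409.6)×9.1 = 3066; P_w = ½γ_w h₂² = 2584.
Total = 869.1+3066+2584 = 6519 lb/ft.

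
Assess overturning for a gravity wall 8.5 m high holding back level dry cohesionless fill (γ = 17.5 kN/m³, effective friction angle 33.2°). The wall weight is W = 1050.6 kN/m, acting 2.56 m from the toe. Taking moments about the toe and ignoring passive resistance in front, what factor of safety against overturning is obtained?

5.14

K_a = tan²(45° − 33.2°/2) = 0.2924.
P_a = ½K_aγH² = 0.5×0.2924×17.5×8.5² = 184.8 kN/m, acting at H/3 = 2.833 m above the base.
Overturning moment M_o = P_a × H/3 = 184.8 × 2.833 = 523.7.
Resisting moment M_r = W × 2.56 = 1050.6 × 2.56 = 2690.
FS_overturning = M_r/M_o = 2690/523.7 = 5.136.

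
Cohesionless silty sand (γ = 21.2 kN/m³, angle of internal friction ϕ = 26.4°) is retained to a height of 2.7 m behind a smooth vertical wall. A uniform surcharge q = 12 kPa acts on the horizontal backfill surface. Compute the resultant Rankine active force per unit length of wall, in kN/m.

42.2 kN/m

K_a = tan²(45° − φ/2) = 0.3844.
Soil triangle: ½ K_a γ H² = 0.5×0.3844×21.2×2.7² = 29.71 kN/m.
Surcharge rectangle: K_a q H = 0.3844×12×2.7 = 12.46 kN/m.
Total = 29.71 + 12.46 = 42.16 kN/m.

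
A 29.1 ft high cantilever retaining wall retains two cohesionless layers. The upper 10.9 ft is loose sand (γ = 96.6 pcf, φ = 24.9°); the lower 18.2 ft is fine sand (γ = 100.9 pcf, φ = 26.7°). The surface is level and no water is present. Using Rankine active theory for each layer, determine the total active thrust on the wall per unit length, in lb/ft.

K_a1 = tan²(45°−24.9°/2) = 0.4074; K_a2 = tan²(45°−26.7°/2) = 0.3800.
Layer 1: σ at base = K_a1 γ₁ h₁ = 429.0 psf; P₁ = ½×429.0×10.9 = 2338.
Layer 2: σ_v at top = γ₁h₁ = 1053; σ_h top = K_a2×1053 = 400.1; σ_h base = K_a2×(1053+100.9×18.2) = 1098.
P₂ = ½(400.1+1098)×18.2 = 13630. Total P_a = 2338+13630 = 15970 lb/ft.

16000 lb/ft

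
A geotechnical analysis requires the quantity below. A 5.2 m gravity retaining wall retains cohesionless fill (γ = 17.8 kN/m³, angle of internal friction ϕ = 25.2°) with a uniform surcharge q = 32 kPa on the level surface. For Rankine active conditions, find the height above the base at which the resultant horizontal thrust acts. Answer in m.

2.09 m

K_a = 0.4027.
Triangular part P₁ = ½K_aγH² = 96.92 at H/3 = 1.733 m; rectangular part P₂ = K_a q H = 67.02 at H/2 = 2.600 m.
ȳ = (P₁·1.733 + P₂·2.600)/(P₁+P₂) = 2.088 m.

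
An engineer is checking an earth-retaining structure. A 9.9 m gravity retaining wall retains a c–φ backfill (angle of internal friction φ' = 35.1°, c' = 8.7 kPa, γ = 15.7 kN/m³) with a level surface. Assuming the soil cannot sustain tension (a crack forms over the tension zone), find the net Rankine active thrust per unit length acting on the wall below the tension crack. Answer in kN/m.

128 kN/m

K_a = 0.2698; √K_a = 0.5195.
Tension-crack depth z_c = 2c/(γ√K_a) = 2×8.7/(15.7×0.5195) = 2.134 m.
σ_a at base = K_a γ H − 2c√K_a = 0.2698×15.7×9.9 − 2×8.7×0.5195 = 32.90 kPa.
P_a = ½ × 32.90 × (H − z_c) = 0.5×32.90×7.766 = 127.8 kN/m.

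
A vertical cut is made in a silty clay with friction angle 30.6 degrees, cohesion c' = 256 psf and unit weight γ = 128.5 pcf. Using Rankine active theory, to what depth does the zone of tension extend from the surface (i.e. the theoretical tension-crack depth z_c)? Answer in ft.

6.99 ft

K_a = tan²(45° − 30.6°/2) = 0.3253; √K_a = 0.5704.
The active pressure is zero where K_a γ z = 2c√K_a, so z_c = 2c/(γ√K_a) = 2×256/(128.5×0.5704) = 6.985 ft.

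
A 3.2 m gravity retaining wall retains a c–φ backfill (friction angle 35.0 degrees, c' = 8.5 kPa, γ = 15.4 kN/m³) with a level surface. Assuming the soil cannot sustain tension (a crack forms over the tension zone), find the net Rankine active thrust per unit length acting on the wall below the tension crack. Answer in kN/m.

2.43 kN/m

K_a = 0.2710; √K_a = 0.5206.
Tension-crack depth z_c = 2c/(γ√K_a) = 2×8.5/(15.4×0.5206) = 2.121 m.
σ_a at base = K_a γ H − 2c√K_a = 0.2710×15.4×3.2 − 2×8.5×0.5206 = 4.505 kPa.
P_a = ½ × 4.505 × (H − z_c) = 0.5×4.505×1.079 = 2.431 kN/m.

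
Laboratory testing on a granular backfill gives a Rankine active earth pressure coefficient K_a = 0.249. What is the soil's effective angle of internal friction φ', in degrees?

37.0°

K_a = tan²(45° − φ/2) ⇒ 45° − φ/2 = arctan(√0.249) = 26.52°.
φ = 2(45° − 26.52°) = 36.96°.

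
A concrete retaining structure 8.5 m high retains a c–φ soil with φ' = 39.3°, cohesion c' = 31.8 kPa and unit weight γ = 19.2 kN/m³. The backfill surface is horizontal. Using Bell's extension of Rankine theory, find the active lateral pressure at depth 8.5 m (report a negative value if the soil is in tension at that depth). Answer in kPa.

K_a = (1 − sin φ)/(1 + sin φ) = 0.2245.
σ_a = K_a γ z − 2c√K_a = 0.2245×19.2×8.5 − 2×31.8×0.4738 = 6.499 kPa.

6.50 kPa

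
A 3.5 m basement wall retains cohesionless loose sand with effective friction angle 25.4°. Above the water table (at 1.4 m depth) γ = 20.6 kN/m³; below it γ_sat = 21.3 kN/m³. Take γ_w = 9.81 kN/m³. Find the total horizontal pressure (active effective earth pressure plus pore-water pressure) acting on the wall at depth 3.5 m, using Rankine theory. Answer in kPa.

K_a = (1 − sin φ)/(1 + sin φ) = 0.3996.
γ' = 21.3 − 9.81 = 11.49 kN/m³.
Effective vertical stress at 3.5 m: σ'_v = 20.6×1.4 + 11.49×2.10 = 52.97 kPa.
σ'_h = K_a σ'_v = 0.3996 × 52.97 = 21.17 kPa; u = γ_w × 2.10 = 20.60 kPa.
Total σ_h = 21.17 + 20.60 = 41.77 kPa.

41.8 kPa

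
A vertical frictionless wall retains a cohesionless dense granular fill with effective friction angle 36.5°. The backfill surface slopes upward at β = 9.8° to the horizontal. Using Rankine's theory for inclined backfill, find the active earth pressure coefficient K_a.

K_a = cos β · (cos β − √(cos²β − cos²φ)) / (cos β + √(cos²β − cos²φ)).
cos β = 0.9854, cos φ = 0.8039, √(cos²β − cos²φ) = 0.5699.
K_a = 0.9854 × (0.9854 − 0.5699)/(0.9854 + 0.5699) = 0.2632.

0.263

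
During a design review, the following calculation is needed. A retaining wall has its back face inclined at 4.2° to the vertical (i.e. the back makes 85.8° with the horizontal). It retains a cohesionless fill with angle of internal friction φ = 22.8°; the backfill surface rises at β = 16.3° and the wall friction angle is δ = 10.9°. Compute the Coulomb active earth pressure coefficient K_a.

K_a = sin²(α+φ) / [sin²α · sin(α−δ) · (1 + √{sin(φ+δ)sin(φ−β) / (sin(α−δ)sin(α+β))})²].
With α = 85.8°, φ = 22.8°, δ = 10.9°, β = 16.3°: K_a = 0.5911.

0.591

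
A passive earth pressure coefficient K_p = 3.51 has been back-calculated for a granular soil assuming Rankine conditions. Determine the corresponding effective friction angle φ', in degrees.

K_p = (1+sin φ)/(1−sin φ) ⇒ sin φ = (K_p − 1)/(K_p + 1) = 0.5565.
φ = arcsin(0.5565) = 33.82°.

33.8°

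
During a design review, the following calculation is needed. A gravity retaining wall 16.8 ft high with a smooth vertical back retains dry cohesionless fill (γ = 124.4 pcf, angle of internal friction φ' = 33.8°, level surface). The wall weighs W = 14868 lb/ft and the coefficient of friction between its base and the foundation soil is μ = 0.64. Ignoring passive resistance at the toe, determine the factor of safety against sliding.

1.90

K_a = tan²(45° − 33.8°/2) = 0.2851.
P_a = ½K_aγH² = 0.5×0.2851×124.4×16.8² = 5005 lb/ft, acting at H/3 = 5.600 ft above the base.
FS_sliding = μW / P_a = 0.64×14868 / 5005 = 1.901.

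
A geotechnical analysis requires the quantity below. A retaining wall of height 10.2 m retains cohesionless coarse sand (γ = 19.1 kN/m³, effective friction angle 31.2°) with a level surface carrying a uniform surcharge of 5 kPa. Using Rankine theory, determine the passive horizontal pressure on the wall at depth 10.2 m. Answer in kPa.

K_p = (1 + sin φ)/(1 − sin φ) = 3.150.
σ_v = γz + q = 19.1 × 10.2 + 5 = 199.8 kPa.
σ_h = K_p σ_v = 3.150 × 199.8 = 629.4 kPa.

629 kPa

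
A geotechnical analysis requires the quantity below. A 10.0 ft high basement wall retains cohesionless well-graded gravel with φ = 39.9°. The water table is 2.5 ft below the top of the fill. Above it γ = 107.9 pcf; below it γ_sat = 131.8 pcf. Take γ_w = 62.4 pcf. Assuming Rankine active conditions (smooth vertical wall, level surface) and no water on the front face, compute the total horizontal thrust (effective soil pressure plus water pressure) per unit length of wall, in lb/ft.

K_a = tan²(45° − φ/2) = 0.2184.
γ' = 131.8 − 62.4 = 69.40 pcf. Depth below WT = 7.5 ft.
σ'_h at WT = K_a γ d_w = 58.92 psf; at base = 58.92 + K_a γ' × 7.5 = 172.6 psf.
P₁ (0–2.5 ft) = ½×58.92×2.5 = 73.65. P₂ (2.5–10.0 ft) = ½(58.92+172.6)×7.5 = 868.3.
P_w = ½ γ_w h₂² = 0.5×62.4×7.5² = 1755. Total = 73.65+868.3+1755 = 2697 lb/ft.

2700 lb/ft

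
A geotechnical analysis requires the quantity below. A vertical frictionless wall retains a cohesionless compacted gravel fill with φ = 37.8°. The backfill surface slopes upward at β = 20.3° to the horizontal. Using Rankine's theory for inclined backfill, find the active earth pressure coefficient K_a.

K_a = cos β · (cos β − √(cos²β − cos²φ)) / (cos β + √(cos²β − cos²φ)).
cos β = 0.9379, cos φ = 0.7902, √(cos²β − cos²φ) = 0.5053.
K_a = 0.9379 × (0.9379 − 0.5053)/(0.9379 + 0.5053) = 0.2812.

0.281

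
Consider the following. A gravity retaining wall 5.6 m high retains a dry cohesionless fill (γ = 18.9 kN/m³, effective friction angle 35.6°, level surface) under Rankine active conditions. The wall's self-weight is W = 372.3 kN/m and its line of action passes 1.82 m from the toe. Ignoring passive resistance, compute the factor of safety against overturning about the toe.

4.64

K_a = tan²(45° − 35.6°/2) = 0.2641.
P_a = ½K_aγH² = 0.5×0.2641×18.9×5.6² = 78.27 kN/m, acting at H/3 = 1.867 m above the base.
Overturning moment M_o = P_a × H/3 = 78.27 × 1.867 = 146.1.
Resisting moment M_r = W × 1.82 = 372.3 × 1.82 = 677.6.
FS_overturning = M_r/M_o = 677.6/146.1 = 4.637.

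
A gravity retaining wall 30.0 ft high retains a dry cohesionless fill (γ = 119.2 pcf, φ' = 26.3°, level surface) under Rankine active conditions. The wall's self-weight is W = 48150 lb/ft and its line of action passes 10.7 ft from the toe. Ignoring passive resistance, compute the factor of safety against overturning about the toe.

K_a = tan²(45° − 26.3°/2) = 0.3859.
P_a = ½K_aγH² = 0.5×0.3859×119.2×30.0² = 20700 lb/ft, acting at H/3 = 10.00 ft above the base.
Overturning moment M_o = P_a × H/3 = 20700 × 10.00 = 207000.
Resisting moment M_r = W × 10.7 = 48150 × 10.7 = 515200.
FS_overturning = M_r/M_o = 515200/207000 = 2.489.

2.49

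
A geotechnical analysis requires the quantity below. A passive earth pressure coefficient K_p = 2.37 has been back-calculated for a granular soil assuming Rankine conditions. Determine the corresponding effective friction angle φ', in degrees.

24.0°

K_p = (1+sin φ)/(1−sin φ) ⇒ sin φ = (K_p − 1)/(K_p + 1) = 0.4065.
φ = arcsin(0.4065) = 23.99°.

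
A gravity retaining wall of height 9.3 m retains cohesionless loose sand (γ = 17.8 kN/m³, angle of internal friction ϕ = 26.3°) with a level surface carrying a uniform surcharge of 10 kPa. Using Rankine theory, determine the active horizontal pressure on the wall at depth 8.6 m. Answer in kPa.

K_a = (1 − sin φ)/(1 + sin φ) = 0.3859.
σ_v = γz + q = 17.8 × 8.6 + 10 = 163.1 kPa.
σ_h = K_a σ_v = 0.3859 × 163.1 = 62.94 kPa.

62.9 kPa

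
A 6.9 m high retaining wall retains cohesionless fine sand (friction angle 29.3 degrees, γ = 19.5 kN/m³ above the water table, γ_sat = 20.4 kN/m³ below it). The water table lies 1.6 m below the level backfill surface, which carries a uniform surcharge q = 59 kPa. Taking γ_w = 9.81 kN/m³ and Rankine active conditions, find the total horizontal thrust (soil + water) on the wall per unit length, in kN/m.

394 kN/m

K_a = tan²(45° − φ/2) = 0.3428.
γ' = 20.4 − 9.81 = 10.59 kN/m³. h₂ = H − d_w = 5.3 m.
σ'_h: at surface K_a·q = 20.23; at WT K_a(q+γd_w) = 30.92; at base K_a(q+γd_w+γ'h₂) = 50.17 kPa.
P₁ = ½(20.23+30.92)×1.6 = 40.92; P₂ = ½(30.92+50.17)×5.3 = 214.9; P_w = ½γ_w h₂² = 137.8.
Total = 40.92+214.9+137.8 = 393.6 kN/m.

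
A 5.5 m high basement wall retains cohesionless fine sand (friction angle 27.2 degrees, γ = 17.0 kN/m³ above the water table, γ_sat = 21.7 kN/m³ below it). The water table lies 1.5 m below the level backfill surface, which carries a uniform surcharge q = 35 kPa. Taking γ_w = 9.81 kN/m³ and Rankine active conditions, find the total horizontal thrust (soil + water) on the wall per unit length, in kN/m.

231 kN/m

K_a = tan²(45° − φ/2) = 0.3726.
γ' = 21.7 − 9.81 = 11.89 kN/m³. h₂ = H − d_w = 4.0 m.
σ'_h: at surface K_a·q = 13.04; at WT K_a(q+γd_w) = 22.54; at base K_a(q+γd_w+γ'h₂) = 40.26 kPa.
P₁ = ½(13.04+22.54)×1.5 = 26.69; P₂ = ½(22.54+40.26)×4.0 = 125.6; P_w = ½γ_w h₂² = 78.48.
Total = 26.69+125.6+78.48 = 230.8 kN/m.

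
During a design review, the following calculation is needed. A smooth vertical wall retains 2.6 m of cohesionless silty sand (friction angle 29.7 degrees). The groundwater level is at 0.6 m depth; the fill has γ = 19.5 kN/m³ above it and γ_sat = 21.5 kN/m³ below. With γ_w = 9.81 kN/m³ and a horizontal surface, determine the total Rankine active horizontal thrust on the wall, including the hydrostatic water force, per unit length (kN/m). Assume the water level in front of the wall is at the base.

K_a = tan²(45° − φ/2) = 0.3374.
γ' = 21.5 − 9.81 = 11.69 kN/m³. Depth below WT = 2.0 m.
σ'_h at WT = K_a γ d_w = 3.947 kPa; at base = 3.947 + K_a γ' × 2.0 = 11.84 kPa.
P₁ (0–0.6 m) = ½×3.947×0.6 = 1.184. P₂ (0.6–2.6 m) = ½(3.947+11.84)×2.0 = 15.78.
P_w = ½ γ_w h₂² = 0.5×9.81×2.0² = 19.62. Total = 1.184+15.78+19.62 = 36.59 kN/m.

36.6 kN/m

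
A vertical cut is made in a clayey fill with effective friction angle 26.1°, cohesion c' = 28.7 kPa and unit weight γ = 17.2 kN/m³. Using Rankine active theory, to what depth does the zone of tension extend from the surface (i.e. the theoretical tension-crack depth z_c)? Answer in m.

5.35 m

K_a = tan²(45° − 26.1°/2) = 0.3889; √K_a = 0.6237.
The active pressure is zero where K_a γ z = 2c√K_a, so z_c = 2c/(γ√K_a) = 2×28.7/(17.2×0.6237) = 5.351 m.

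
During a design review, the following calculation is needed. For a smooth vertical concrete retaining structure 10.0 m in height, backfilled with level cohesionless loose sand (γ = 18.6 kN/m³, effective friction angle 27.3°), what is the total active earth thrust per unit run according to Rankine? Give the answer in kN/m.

K_a = tan²(45° − φ/2) = 0.3711.
P_a = ½ K_a γ H² = 0.5 × 0.3711 × 18.6 × 10.0² = 345.2 kN/m.

345 kN/m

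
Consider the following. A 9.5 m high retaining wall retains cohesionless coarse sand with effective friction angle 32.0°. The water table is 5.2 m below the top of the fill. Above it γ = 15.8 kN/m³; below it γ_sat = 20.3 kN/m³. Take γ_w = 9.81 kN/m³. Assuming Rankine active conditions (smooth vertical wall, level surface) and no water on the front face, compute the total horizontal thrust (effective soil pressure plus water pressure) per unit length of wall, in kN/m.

K_a = tan²(45° − φ/2) = 0.3073.
γ' = 20.3 − 9.81 = 10.49 kN/m³. Depth below WT = 4.3 m.
σ'_h at WT = K_a γ d_w = 25.24 kPa; at base = 25.24 + K_a γ' × 4.3 = 39.10 kPa.
P₁ (0–5.2 m) = ½×25.24×5.2 = 65.64. P₂ (5.2–9.5 m) = ½(25.24+39.10)×4.3 = 138.3.
P_w = ½ γ_w h₂² = 0.5×9.81×4.3² = 90.69. Total = 65.64+138.3+90.69 = 294.7 kN/m.

295 kN/m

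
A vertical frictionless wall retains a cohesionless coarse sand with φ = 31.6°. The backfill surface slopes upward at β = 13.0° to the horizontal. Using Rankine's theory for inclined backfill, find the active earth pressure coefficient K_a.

0.337

K_a = cos β · (cos β − √(cos²β − cos²φ)) / (cos β + √(cos²β − cos²φ)).
cos β = 0.9744, cos φ = 0.8517, √(cos²β − cos²φ) = 0.4732.
K_a = 0.9744 × (0.9744 − 0.4732)/(0.9744 + 0.4732) = 0.3373.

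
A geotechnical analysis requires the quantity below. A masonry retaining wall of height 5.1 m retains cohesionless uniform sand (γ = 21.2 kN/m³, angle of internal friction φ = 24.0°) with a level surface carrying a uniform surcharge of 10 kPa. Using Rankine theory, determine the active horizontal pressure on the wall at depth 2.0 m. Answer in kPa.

K_a = (1 − sin φ)/(1 + sin φ) = 0.4217.
σ_v = γz + q = 21.2 × 2.0 + 10 = 52.40 kPa.
σ_h = K_a σ_v = 0.4217 × 52.40 = 22.10 kPa.

22.1 kPa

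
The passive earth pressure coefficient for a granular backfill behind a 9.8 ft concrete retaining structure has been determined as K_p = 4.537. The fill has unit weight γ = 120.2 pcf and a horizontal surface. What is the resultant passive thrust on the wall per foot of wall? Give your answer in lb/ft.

26200 lb/ft

P = ½ K_p γ H² = 0.5 × 4.537 × 120.2 × 9.8² = 26190 lb/ft.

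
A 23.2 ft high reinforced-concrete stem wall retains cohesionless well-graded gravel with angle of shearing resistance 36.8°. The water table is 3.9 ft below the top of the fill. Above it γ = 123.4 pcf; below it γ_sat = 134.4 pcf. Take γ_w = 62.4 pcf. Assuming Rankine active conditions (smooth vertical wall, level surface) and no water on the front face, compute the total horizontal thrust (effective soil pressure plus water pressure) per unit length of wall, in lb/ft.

K_a = tan²(45° − φ/2) = 0.2508.
γ' = 134.4 − 62.4 = 72.00 pcf. Depth below WT = 19.3 ft.
σ'_h at WT = K_a γ d_w = 120.7 psf; at base = 120.7 + K_a γ' × 19.3 = 469.1 psf.
P₁ (0–3.9 ft) = ½×120.7×3.9 = 235.3. P₂ (3.9–23.2 ft) = ½(120.7+469.1)×19.3 = 5692.
P_w = ½ γ_w h₂² = 0.5×62.4×19.3² = 11620. Total = 235.3+5692+11620 = 17550 lb/ft.

17500 lb/ft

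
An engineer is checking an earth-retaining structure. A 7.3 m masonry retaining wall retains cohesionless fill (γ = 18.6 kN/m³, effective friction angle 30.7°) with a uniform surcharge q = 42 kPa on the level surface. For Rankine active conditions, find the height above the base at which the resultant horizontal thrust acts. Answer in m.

2.90 m

K_a = 0.3240.
Triangular part P₁ = ½K_aγH² = 160.6 at H/3 = 2.433 m; rectangular part P₂ = K_a q H = 99.35 at H/2 = 3.650 m.
ȳ = (P₁·2.433 + P₂·3.650)/(P₁+P₂) = 2.898 m.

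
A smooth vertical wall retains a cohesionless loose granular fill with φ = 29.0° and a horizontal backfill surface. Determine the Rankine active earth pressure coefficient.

0.347

K_a = (1 − sin φ)/(1 + sin φ) = (1 − sin 29.0°)/(1 + sin 29.0°) = 0.3470.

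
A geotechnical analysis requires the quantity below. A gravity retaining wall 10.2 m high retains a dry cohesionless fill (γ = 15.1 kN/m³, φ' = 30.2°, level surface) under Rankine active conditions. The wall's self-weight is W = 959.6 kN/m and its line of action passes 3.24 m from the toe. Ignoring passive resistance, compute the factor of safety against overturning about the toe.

K_a = tan²(45° − 30.2°/2) = 0.3307.
P_a = ½K_aγH² = 0.5×0.3307×15.1×10.2² = 259.7 kN/m, acting at H/3 = 3.400 m above the base.
Overturning moment M_o = P_a × H/3 = 259.7 × 3.400 = 883.1.
Resisting moment M_r = W × 3.24 = 959.6 × 3.24 = 3109.
FS_overturning = M_r/M_o = 3109/883.1 = 3.521.

3.52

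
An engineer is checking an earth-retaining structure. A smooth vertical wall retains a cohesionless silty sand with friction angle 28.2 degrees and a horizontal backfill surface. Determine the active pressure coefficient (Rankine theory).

0.358

K_a = tan²(45° − φ/2) = tan²(30.90°) = 0.3582.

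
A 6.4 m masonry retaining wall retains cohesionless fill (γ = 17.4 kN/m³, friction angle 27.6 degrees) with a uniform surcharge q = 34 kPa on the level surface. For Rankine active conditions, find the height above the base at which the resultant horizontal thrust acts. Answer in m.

K_a = 0.3668.
Triangular part P₁ = ½K_aγH² = 130.7 at H/3 = 2.133 m; rectangular part P₂ = K_a q H = 79.81 at H/2 = 3.200 m.
ȳ = (P₁·2.133 + P₂·3.200)/(P₁+P₂) = 2.538 m.

2.54 m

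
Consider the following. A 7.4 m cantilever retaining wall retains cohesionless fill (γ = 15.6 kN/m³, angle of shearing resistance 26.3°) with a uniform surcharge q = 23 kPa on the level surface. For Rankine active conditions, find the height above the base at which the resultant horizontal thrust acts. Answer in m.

2.82 m

K_a = 0.3859.
Triangular part P₁ = ½K_aγH² = 164.8 at H/3 = 2.467 m; rectangular part P₂ = K_a q H = 65.69 at H/2 = 3.700 m.
ȳ = (P₁·2.467 + P₂·3.700)/(P₁+P₂) = 2.818 m.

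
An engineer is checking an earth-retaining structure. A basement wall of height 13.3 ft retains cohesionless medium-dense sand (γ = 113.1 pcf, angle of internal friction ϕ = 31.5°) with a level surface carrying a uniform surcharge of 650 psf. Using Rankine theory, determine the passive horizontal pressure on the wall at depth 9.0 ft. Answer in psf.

5320 psf

K_p = (1 + sin φ)/(1 − sin φ) = 3.188.
σ_v = γz + q = 113.1 × 9.0 + 650 = 1668 psf.
σ_h = K_p σ_v = 3.188 × 1668 = 5318 psf.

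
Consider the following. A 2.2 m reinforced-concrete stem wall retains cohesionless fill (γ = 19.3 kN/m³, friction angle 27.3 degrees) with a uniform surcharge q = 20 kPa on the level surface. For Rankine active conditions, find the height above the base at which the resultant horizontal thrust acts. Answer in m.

K_a = 0.3711.
Triangular part P₁ = ½K_aγH² = 17.33 at H/3 = 0.7333 m; rectangular part P₂ = K_a q H = 16.33 at H/2 = 1.100 m.
ȳ = (P₁·0.7333 + P₂·1.100)/(P₁+P₂) = 0.9112 m.

0.911 m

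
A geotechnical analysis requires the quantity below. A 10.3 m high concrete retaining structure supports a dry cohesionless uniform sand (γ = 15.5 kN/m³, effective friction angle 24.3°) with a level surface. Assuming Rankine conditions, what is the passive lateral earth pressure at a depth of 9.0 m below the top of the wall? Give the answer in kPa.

335 kPa

K_p = (1 + sin φ)/(1 − sin φ) = 2.399.
σ_h = K_p γ z = 2.399 × 15.5 × 9.0 = 334.6 kPa.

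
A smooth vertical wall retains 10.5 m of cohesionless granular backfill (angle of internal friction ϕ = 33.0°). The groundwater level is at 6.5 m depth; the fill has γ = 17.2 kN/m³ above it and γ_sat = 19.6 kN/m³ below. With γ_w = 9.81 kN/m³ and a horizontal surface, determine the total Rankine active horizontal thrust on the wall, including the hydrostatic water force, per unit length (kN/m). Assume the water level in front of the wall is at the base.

341 kN/m

K_a = tan²(45° − φ/2) = 0.2948.
γ' = 19.6 − 9.81 = 9.790 kN/m³. Depth below WT = 4.0 m.
σ'_h at WT = K_a γ d_w = 32.96 kPa; at base = 32.96 + K_a γ' × 4.0 = 44.50 kPa.
P₁ (0–6.5 m) = ½×32.96×6.5 = 107.1. P₂ (6.5–10.5 m) = ½(32.96+44.50)×4.0 = 154.9.
P_w = ½ γ_w h₂² = 0.5×9.81×4.0² = 78.48. Total = 107.1+154.9+78.48 = 340.5 kN/m.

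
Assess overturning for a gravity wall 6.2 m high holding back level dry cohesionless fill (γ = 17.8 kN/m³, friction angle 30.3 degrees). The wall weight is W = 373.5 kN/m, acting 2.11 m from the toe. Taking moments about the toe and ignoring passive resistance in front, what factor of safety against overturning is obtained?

3.38

K_a = tan²(45° − 30.3°/2) = 0.3293.
P_a = ½K_aγH² = 0.5×0.3293×17.8×6.2² = 112.7 kN/m, acting at H/3 = 2.067 m above the base.
Overturning moment M_o = P_a × H/3 = 112.7 × 2.067 = 232.8.
Resisting moment M_r = W × 2.11 = 373.5 × 2.11 = 788.1.
FS_overturning = M_r/M_o = 788.1/232.8 = 3.385.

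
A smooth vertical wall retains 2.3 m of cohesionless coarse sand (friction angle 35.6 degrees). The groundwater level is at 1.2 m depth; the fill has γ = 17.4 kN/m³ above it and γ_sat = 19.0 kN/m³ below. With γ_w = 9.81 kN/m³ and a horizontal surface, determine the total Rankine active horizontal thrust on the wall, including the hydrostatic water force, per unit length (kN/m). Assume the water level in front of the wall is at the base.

16.8 kN/m

K_a = tan²(45° − φ/2) = 0.2641.
γ' = 19.0 − 9.81 = 9.190 kN/m³. Depth below WT = 1.1 m.
σ'_h at WT = K_a γ d_w = 5.515 kPa; at base = 5.515 + K_a γ' × 1.1 = 8.185 kPa.
P₁ (0–1.2 m) = ½×5.515×1.2 = 3.309. P₂ (1.2–2.3 m) = ½(5.515+8.185)×1.1 = 7.535.
P_w = ½ γ_w h₂² = 0.5×9.81×1.1² = 5.935. Total = 3.309+7.535+5.935 = 16.78 kN/m.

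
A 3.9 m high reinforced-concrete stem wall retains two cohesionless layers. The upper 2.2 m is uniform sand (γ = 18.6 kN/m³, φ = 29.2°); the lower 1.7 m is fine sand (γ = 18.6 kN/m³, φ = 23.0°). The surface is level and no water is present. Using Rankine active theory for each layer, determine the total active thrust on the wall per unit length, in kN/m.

K_a1 = tan²(45°−29.2°/2) = 0.3442; K_a2 = tan²(45°−23.0°/2) = 0.4381.
Layer 1: σ at base = K_a1 γ₁ h₁ = 14.09 kPa; P₁ = ½×14.09×2.2 = 15.49.
Layer 2: σ_v at top = γ₁h₁ = 40.92; σ_h top = K_a2×40.92 = 17.93; σ_h base = K_a2×(40.92+18.6×1.7) = 31.78.
P₂ = ½(17.93+31.78)×1.7 = 42.25. Total P_a = 15.49+42.25 = 57.74 kN/m.

57.7 kN/m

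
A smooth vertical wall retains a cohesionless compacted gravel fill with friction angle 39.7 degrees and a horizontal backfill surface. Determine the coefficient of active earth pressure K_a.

0.220

K_a = (1 − sin φ)/(1 + sin φ) = (1 − sin 39.7°)/(1 + sin 39.7°) = 0.2204.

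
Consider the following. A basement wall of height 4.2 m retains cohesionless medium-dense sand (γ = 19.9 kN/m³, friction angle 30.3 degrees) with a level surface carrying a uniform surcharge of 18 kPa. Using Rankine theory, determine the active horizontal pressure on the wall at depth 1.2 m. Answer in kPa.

13.8 kPa

K_a = (1 − sin φ)/(1 + sin φ) = 0.3293.
σ_v = γz + q = 19.9 × 1.2 + 18 = 41.88 kPa.
σ_h = K_a σ_v = 0.3293 × 41.88 = 13.79 kPa.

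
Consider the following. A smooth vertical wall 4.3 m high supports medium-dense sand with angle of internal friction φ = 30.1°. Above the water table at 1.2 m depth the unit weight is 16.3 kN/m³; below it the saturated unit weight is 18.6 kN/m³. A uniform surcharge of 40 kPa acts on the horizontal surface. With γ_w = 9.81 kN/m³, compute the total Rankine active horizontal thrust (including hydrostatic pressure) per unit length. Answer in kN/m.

142 kN/m

K_a = tan²(45° − φ/2) = 0.3320.
γ' = 18.6 − 9.81 = 8.790 kN/m³. h₂ = H − d_w = 3.1 m.
σ'_h: at surface K_a·q = 13.28; at WT K_a(q+γd_w) = 19.77; at base K_a(q+γd_w+γ'h₂) = 28.82 kPa.
P₁ = ½(13.28+19.77)×1.2 = 19.83; P₂ = ½(19.77+28.82)×3.1 = 75.32; P_w = ½γ_w h₂² = 47.14.
Total = 19.83+75.32+47.14 = 142.3 kN/m.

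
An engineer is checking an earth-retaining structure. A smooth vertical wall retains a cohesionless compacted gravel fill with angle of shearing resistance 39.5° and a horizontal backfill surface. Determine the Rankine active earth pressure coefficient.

K_a = (1 − sin φ)/(1 + sin φ) = (1 − sin 39.5°)/(1 + sin 39.5°) = 0.2224.

0.222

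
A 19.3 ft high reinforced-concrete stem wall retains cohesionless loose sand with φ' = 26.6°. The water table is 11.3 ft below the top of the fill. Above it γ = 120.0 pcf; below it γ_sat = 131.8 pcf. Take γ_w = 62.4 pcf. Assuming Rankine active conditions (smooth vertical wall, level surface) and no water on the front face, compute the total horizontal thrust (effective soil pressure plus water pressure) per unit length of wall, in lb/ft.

9900 lb/ft

K_a = tan²(45° − φ/2) = 0.3814.
γ' = 131.8 − 62.4 = 69.40 pcf. Depth below WT = 8.0 ft.
σ'_h at WT = K_a γ d_w = 517.2 psf; at base = 517.2 + K_a γ' × 8.0 = 729.0 psf.
P₁ (0–11.3 ft) = ½×517.2×11.3 = 2922. P₂ (11.3–19.3 ft) = ½(517.2+729.0)×8.0 = 4985.
P_w = ½ γ_w h₂² = 0.5×62.4×8.0² = 1997. Total = 2922+4985+1997 = 9904 lb/ft.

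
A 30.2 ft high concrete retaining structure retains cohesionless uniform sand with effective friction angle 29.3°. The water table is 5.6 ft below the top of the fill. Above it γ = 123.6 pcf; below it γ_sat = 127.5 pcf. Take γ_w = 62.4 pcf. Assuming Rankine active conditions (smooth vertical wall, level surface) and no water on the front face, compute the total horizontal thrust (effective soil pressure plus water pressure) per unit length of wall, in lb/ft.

32100 lb/ft

K_a = tan²(45° − φ/2) = 0.3428.
γ' = 127.5 − 62.4 = 65.10 pcf. Depth below WT = 24.6 ft.
σ'_h at WT = K_a γ d_w = 237.3 psf; at base = 237.3 + K_a γ' × 24.6 = 786.3 psf.
P₁ (0–5.6 ft) = ½×237.3×5.6 = 664.4. P₂ (5.6–30.2 ft) = ½(237.3+786.3)×24.6 = 12590.
P_w = ½ γ_w h₂² = 0.5×62.4×24.6² = 18880. Total = 664.4+12590+18880 = 32140 lb/ft.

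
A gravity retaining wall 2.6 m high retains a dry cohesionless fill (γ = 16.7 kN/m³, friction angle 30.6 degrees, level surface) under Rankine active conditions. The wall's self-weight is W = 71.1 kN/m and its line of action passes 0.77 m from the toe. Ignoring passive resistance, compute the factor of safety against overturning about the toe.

K_a = tan²(45° − 30.6°/2) = 0.3253.
P_a = ½K_aγH² = 0.5×0.3253×16.7×2.6² = 18.36 kN/m, acting at H/3 = 0.8667 m above the base.
Overturning moment M_o = P_a × H/3 = 18.36 × 0.8667 = 15.92.
Resisting moment M_r = W × 0.77 = 71.1 × 0.77 = 54.75.
FS_overturning = M_r/M_o = 54.75/15.92 = 3.440.

3.44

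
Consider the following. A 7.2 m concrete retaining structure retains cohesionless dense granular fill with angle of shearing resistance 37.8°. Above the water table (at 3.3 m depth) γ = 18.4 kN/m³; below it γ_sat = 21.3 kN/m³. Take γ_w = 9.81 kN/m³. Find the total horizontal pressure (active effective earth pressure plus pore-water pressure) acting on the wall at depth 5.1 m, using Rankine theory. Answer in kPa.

K_a = (1 − sin φ)/(1 + sin φ) = 0.2400.
γ' = 21.3 − 9.81 = 11.49 kN/m³.
Effective vertical stress at 5.1 m: σ'_v = 18.4×3.3 + 11.49×1.80 = 81.40 kPa.
σ'_h = K_a σ'_v = 0.2400 × 81.40 = 19.54 kPa; u = γ_w × 1.80 = 17.66 kPa.
Total σ_h = 19.54 + 17.66 = 37.19 kPa.

37.2 kPa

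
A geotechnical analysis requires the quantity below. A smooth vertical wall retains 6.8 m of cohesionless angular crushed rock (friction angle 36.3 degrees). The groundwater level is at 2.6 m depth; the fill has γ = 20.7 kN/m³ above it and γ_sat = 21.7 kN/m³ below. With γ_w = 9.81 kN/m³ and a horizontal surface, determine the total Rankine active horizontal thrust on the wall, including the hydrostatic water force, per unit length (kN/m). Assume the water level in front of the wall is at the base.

K_a = tan²(45° − φ/2) = 0.2563.
γ' = 21.7 − 9.81 = 11.89 kN/m³. Depth below WT = 4.2 m.
σ'_h at WT = K_a γ d_w = 13.79 kPa; at base = 13.79 + K_a γ' × 4.2 = 26.59 kPa.
P₁ (0–2.6 m) = ½×13.79×2.6 = 17.93. P₂ (2.6–6.8 m) = ½(13.79+26.59)×4.2 = 84.80.
P_w = ½ γ_w h₂² = 0.5×9.81×4.2² = 86.52. Total = 17.93+84.80+86.52 = 189.3 kN/m.

189 kN/m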